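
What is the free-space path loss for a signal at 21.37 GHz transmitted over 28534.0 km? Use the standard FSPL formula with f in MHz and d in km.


f = 21.37 GHz = 21370.0000 MHz
d = 28534.0 km
FSPL = 32.44 + 20*log10(21370.0000) + 20*log10(28534.0)
FSPL = 32.44 + 86.5961 + 89.1073
FSPL = 208.1433 dB

208.1433 dB


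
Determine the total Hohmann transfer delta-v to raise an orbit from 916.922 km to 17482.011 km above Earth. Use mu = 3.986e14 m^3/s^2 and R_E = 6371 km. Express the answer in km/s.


r1 = 7287.9220 km = 7.287922e+06 m
r2 = 23853.0110 km = 2.3853011e+07 m
dv1 = sqrt(mu/r1)*(sqrt(2*r2/(r1+r2)) - 1) = 1758.0211 m/s
dv2 = sqrt(mu/r2)*(1 - sqrt(2*r1/(r1+r2))) = 1291.1555 m/s
total dv = |dv1| + |dv2| = 1758.0211 + 1291.1555 = 3049.1766 m/s = 3.0492 km/s

3.0492 km/s


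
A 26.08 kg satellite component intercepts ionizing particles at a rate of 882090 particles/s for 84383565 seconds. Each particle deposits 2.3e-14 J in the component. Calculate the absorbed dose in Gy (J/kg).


Total energy deposited = rate * time * E_per
  = 882090 * 84383565 * 2.3e-14 = 1.7120 J
Dose = E_total / mass = 1.7120 / 26.08
Dose = 0.06564339 Gy

0.0656 Gy


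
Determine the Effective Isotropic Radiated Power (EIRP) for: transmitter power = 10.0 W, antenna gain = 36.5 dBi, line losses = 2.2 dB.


Pt = 10.0 W = 10.0000 dBW
EIRP = Pt_dBW + Gt - losses = 10.0000 + 36.5 - 2.2 = 44.3000 dBW

44.3000 dBW


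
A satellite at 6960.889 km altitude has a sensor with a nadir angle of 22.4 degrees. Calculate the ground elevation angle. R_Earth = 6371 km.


r = R_E + alt = 13331.8890 km
Law of sines in the satellite / Earth-center / ground-point triangle:
  sin(nadir)/R_E = sin(90 + el)/r  =>  cos(el) = (r/R_E)*sin(nadir)
cos(el) = (13331.8890 / 6371.0000) * sin(22.4 deg) = 0.7974239
el = arccos(0.7974239) = 37.1152 deg
(Earth-central angle = 90 - nadir - el = 30.4848 deg)

37.1152 degrees


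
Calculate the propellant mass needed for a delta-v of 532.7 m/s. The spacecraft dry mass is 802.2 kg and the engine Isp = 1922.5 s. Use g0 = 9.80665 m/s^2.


ve = Isp * g0 = 1922.5 * 9.80665 = 18853.284625 m/s
mass ratio = exp(dv/ve) = exp(532.7/18853.284625) = 1.02865798
m_prop = m_dry * (mr - 1) = 802.2 * (1.02865798 - 1)
m_prop = 22.9894 kg

22.9894 kg


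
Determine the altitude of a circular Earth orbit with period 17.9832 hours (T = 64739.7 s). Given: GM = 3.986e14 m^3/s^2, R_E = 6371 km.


T = 64739.7 s
r = (mu*T^2/(4*pi^2))^(1/3) = (3.986e14 * 64739.7^2 / (4*pi^2))^(1/3)
r = 3.4847608e+07 m = 34847.6081 km
alt = r - R_E = 34847.6081 - 6371 = 28476.6081 km

28476.6081 km


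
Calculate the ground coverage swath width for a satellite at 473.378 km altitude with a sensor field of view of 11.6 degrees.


FOV = 11.6 deg = 0.2024582 rad
swath = 2 * alt * tan(FOV/2) = 2 * 473.378 * tan(0.1012291)
swath = 2 * 473.378 * 0.1015763
swath = 96.1680 km

96.1680 km


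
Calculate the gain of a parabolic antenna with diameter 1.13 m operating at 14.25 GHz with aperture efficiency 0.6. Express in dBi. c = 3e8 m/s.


lambda = c/f = 3e8 / 1.425e+10 = 0.02105263 m
G = eta*(pi*D/lambda)^2 = 0.6*(pi*1.13/0.02105263)^2
G = 17060.6315 (linear)
G = 10*log10(17060.6315) = 42.3200 dBi

42.3200 dBi


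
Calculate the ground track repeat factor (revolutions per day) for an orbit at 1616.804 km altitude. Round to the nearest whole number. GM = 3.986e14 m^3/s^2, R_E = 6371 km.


r = 7.987804e+06 m
T = 2*pi*sqrt(r^3/mu) = 7104.8076 s = 118.4135 min
revs/day = 1440 / 118.4135 = 12.1608
Rounded: 12 revolutions per day

12 revolutions per day


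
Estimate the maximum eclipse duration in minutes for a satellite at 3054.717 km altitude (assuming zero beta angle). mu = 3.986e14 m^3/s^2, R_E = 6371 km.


r = 9425.7170 km
T = 151.7859 min
Eclipse fraction = arcsin(R_E/r)/pi = arcsin(6371.0000/9425.7170)/pi
= arcsin(0.6759167)/pi = 0.2362521
Eclipse duration = 0.2362521 * 151.7859 = 35.8598 min

35.8598 minutes


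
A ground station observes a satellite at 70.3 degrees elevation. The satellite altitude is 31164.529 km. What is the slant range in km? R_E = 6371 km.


h = 31164.529 km, el = 70.3 deg
d = -R_E*sin(el) + sqrt((R_E*sin(el))^2 + 2*R_E*h + h^2)
d = -6371.0000*sin(1.2270) + sqrt((6371.0000*0.9414705)^2 + 2*6371.0000*31164.529 + 31164.529^2)
d = 31475.9303 km

31475.9303 km


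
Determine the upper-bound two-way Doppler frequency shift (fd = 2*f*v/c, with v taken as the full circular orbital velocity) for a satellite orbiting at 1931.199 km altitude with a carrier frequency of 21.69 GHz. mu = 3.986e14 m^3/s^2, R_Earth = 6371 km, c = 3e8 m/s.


r = 8.302199e+06 m
v = sqrt(mu/r) = 6929.0242 m/s (worst-case radial velocity)
f = 21.69 GHz = 2.169e+10 Hz
fd = 2*f*v/c = 2*2.169e+10*6929.0242/3.0e+08
fd = 1.0019369e+06 Hz

1.0019e+06 Hz


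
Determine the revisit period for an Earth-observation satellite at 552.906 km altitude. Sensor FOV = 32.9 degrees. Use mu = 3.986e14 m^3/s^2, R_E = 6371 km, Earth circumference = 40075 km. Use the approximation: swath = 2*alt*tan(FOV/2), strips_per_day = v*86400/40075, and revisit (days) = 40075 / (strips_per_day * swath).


swath = 2*552.906*tan(0.2871067) = 326.5070 km
v = sqrt(mu/r) = 7587.4015 m/s = 7.5874 km/s
strips/day = v*86400/40075 = 7.5874*86400/40075 = 16.3581
coverage/day = strips * swath = 16.3581 * 326.5070 = 5341.0398 km
revisit = 40075 / 5341.0398 = 7.5032 days

7.5032 days


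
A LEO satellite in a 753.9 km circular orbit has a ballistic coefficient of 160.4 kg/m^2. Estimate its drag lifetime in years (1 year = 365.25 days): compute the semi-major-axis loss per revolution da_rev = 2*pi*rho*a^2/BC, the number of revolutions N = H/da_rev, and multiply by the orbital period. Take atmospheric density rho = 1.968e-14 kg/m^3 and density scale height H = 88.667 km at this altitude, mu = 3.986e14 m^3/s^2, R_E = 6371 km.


a = R_E + alt = 7124.9000 km = 7.1249e+06 m
da_rev = 2*pi*rho*a^2/BC = 2*pi*1.968e-14*(7.1249e+06)^2/160.4 = 0.0391343518 m per revolution
N = H/da_rev = 88667.0000 m / 0.0391343518 m = 2.2657076e+06 revolutions
P = 2*pi*sqrt(a^3/mu) = 5985.2098 s
lifetime = N*P = 2.2657076e+06 * 5985.2098 = 1.3560736e+10 s = 156952.9591 days
years = 156952.9591 / 365.25 = 429.7138 years

429.7138 years


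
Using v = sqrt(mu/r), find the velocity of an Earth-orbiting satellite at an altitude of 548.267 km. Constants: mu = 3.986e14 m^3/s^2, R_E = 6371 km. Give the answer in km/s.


r = R_E + alt = 6371.0 + 548.267 = 6919.2670 km = 6.919267e+06 m
v = sqrt(mu/r) = sqrt(3.986e14 / 6.919267e+06) = 7589.9445 m/s = 7.5899 km/s

7.5899 km/s


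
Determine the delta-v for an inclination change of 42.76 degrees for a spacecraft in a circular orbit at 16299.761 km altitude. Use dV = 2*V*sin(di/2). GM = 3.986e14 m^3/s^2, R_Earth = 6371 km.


r = 22670.7610 km = 2.2670761e+07 m
V = sqrt(mu/r) = 4193.1036 m/s
di = 42.76 deg = 0.7463028 rad
dV = 2*V*sin(di/2) = 2*4193.1036*sin(0.3731514)
dV = 3057.2067 m/s = 3.0572 km/s

3.0572 km/s


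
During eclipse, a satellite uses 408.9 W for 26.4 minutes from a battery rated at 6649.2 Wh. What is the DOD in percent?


E_used = P * t / 60 = 408.9 * 26.4 / 60 = 179.9160 Wh
DOD = E_used / E_total * 100 = 179.9160 / 6649.2 * 100
DOD = 2.7058 %

2.7058 %


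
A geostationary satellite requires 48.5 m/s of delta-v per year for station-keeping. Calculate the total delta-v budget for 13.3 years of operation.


dV = rate * years = 48.5 * 13.3
dV = 645.0500 m/s

645.0500 m/s


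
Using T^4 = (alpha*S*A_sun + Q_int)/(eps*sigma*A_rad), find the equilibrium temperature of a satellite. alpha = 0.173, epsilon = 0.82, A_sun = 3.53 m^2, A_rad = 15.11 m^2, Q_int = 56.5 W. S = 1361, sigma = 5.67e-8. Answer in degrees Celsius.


Numerator = alpha*S*A_sun + Q_int = 0.173*1361*3.53 + 56.5 = 887.6491 W
Denominator = eps*sigma*A_rad = 0.82*5.67e-8*15.11 = 7.0252434e-07 W/K^4
T^4 = 1.2635136e+09 K^4
T = 188.5363 K = -84.6137 C

-84.6137 degrees Celsius


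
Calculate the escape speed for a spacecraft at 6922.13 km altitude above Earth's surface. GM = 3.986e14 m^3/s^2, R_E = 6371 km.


r = 6371.0 + 6922.13 = 13293.1300 km = 1.329313e+07 m
v_esc = sqrt(2*mu/r) = sqrt(2*3.986e14 / 1.329313e+07)
v_esc = 7744.0834 m/s = 7.7441 km/s

7.7441 km/s


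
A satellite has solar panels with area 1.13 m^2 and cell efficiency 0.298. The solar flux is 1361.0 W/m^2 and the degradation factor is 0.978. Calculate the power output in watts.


P = area * eta * S * degradation
P = 1.13 * 0.298 * 1361.0 * 0.978
P = 448.2205 W

448.2205 W


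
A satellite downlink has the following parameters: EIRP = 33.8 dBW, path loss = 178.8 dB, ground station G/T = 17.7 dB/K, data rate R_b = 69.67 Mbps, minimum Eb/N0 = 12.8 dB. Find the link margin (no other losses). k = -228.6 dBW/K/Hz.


C/N0 = EIRP - FSPL + G/T - k = 33.8 - 178.8 + 17.7 - (-228.6)
C/N0 = 101.3000 dB-Hz
R_b = 69.67 Mbps = 6.967e+07 bps -> 10*log10(R_b) = 78.4305 dB-Hz
Eb/N0 = C/N0 - 10*log10(R_b) = 101.3000 - 78.4305 = 22.8695 dB
Margin = Eb/N0 - Eb/N0_req = 22.8695 - 12.8 = 10.0695 dB (link closes)

10.0695 dB


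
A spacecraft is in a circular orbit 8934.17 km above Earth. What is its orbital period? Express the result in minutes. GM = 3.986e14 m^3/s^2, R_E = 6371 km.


r = 15305.1700 km = 1.530517e+07 m
T = 2*pi*sqrt(r^3/mu) = 2*pi*sqrt(3.585209e+21 / 3.986e14)
T = 18843.7988 s = 314.0633 min

314.0633 minutes


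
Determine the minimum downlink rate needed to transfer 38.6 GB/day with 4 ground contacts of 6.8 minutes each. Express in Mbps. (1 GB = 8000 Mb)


total contact time = 4 * 6.8 * 60 = 1632.0000 s
data = 38.6 GB = 308800.0000 Mb
rate = 308800.0000 / 1632.0000 = 189.2157 Mbps

189.2157 Mbps


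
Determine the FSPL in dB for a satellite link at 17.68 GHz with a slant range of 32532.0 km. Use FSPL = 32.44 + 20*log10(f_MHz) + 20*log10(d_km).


f = 17.68 GHz = 17680.0000 MHz
d = 32532.0 km
FSPL = 32.44 + 20*log10(17680.0000) + 20*log10(32532.0)
FSPL = 32.44 + 84.9496 + 90.2462
FSPL = 207.6359 dB

207.6359 dB


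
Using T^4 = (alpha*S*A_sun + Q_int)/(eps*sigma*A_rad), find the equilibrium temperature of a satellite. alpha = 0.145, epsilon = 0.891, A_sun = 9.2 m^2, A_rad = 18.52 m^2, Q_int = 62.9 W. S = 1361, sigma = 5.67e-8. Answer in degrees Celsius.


Numerator = alpha*S*A_sun + Q_int = 0.145*1361*9.2 + 62.9 = 1878.4740 W
Denominator = eps*sigma*A_rad = 0.891*5.67e-8*18.52 = 9.3562484e-07 W/K^4
T^4 = 2.0077214e+09 K^4
T = 211.6781 K = -61.4719 C

-61.4719 degrees Celsius


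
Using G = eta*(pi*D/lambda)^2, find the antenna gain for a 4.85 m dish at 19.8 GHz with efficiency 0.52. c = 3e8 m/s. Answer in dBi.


lambda = c/f = 3e8 / 1.98e+10 = 0.01515152 m
G = eta*(pi*D/lambda)^2 = 0.52*(pi*4.85/0.01515152)^2
G = 525865.2069 (linear)
G = 10*log10(525865.2069) = 57.2087 dBi

57.2087 dBi


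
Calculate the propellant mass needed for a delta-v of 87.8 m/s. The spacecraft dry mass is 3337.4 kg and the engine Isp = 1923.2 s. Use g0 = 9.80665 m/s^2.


ve = Isp * g0 = 1923.2 * 9.80665 = 18860.149280 m/s
mass ratio = exp(dv/ve) = exp(87.8/18860.149280) = 1.00466617
m_prop = m_dry * (mr - 1) = 3337.4 * (1.00466617 - 1)
m_prop = 15.5729 kg

15.5729 kg


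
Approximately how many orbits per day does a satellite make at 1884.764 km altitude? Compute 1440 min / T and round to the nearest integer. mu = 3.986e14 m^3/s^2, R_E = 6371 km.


r = 8.255764e+06 m
T = 2*pi*sqrt(r^3/mu) = 7465.2976 s = 124.4216 min
revs/day = 1440 / 124.4216 = 11.5736
Rounded: 12 revolutions per day

12 revolutions per day


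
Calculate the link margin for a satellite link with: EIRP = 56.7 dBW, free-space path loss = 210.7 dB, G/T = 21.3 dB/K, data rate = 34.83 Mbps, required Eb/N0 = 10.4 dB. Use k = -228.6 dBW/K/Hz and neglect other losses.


C/N0 = EIRP - FSPL + G/T - k = 56.7 - 210.7 + 21.3 - (-228.6)
C/N0 = 95.9000 dB-Hz
R_b = 34.83 Mbps = 3.483e+07 bps -> 10*log10(R_b) = 75.4195 dB-Hz
Eb/N0 = C/N0 - 10*log10(R_b) = 95.9000 - 75.4195 = 20.4805 dB
Margin = Eb/N0 - Eb/N0_req = 20.4805 - 10.4 = 10.0805 dB (link closes)

10.0805 dB


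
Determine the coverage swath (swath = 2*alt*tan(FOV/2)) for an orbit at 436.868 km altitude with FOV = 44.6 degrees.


FOV = 44.6 deg = 0.7784168 rad
swath = 2 * alt * tan(FOV/2) = 2 * 436.868 * tan(0.3892084)
swath = 2 * 436.868 * 0.4101299
swath = 358.3452 km

358.3452 km


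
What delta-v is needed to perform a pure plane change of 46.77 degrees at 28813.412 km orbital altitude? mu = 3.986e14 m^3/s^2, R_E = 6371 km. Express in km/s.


r = 35184.4120 km = 3.5184412e+07 m
V = sqrt(mu/r) = 3365.8402 m/s
di = 46.77 deg = 0.8162905 rad
dV = 2*V*sin(di/2) = 2*3365.8402*sin(0.4081452)
dV = 2671.8552 m/s = 2.6719 km/s

2.6719 km/s


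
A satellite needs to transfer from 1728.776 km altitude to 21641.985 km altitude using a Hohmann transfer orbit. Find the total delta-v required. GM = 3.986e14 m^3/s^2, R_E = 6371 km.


r1 = 8099.7760 km = 8.099776e+06 m
r2 = 28012.9850 km = 2.8012985e+07 m
dv1 = sqrt(mu/r1)*(sqrt(2*r2/(r1+r2)) - 1) = 1722.6149 m/s
dv2 = sqrt(mu/r2)*(1 - sqrt(2*r1/(r1+r2))) = 1245.7035 m/s
total dv = |dv1| + |dv2| = 1722.6149 + 1245.7035 = 2968.3184 m/s = 2.9683 km/s

2.9683 km/s


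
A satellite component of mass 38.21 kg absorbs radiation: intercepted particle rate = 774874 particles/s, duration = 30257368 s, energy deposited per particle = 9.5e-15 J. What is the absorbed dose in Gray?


Total energy deposited = rate * time * E_per
  = 774874 * 30257368 * 9.5e-15 = 0.2227337 J
Dose = E_total / mass = 0.2227337 / 38.21
Dose = 0.005829198 Gy

0.0058 Gy


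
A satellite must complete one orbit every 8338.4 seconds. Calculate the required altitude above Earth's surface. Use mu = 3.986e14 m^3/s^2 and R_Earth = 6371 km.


T = 8338.4 s
r = (mu*T^2/(4*pi^2))^(1/3) = (3.986e14 * 8338.4^2 / (4*pi^2))^(1/3)
r = 8.8875284e+06 m = 8887.5284 km
alt = r - R_E = 8887.5284 - 6371 = 2516.5284 km

2516.5284 km


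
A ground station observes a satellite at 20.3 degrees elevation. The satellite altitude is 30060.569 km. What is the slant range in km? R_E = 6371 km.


h = 30060.569 km, el = 20.3 deg
d = -R_E*sin(el) + sqrt((R_E*sin(el))^2 + 2*R_E*h + h^2)
d = -6371.0000*sin(0.3543018) + sqrt((6371.0000*0.3469357)^2 + 2*6371.0000*30060.569 + 30060.569^2)
d = 33727.8856 km

33727.8856 km


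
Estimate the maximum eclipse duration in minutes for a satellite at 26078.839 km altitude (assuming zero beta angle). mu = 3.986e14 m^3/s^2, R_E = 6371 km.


r = 32449.8390 km
T = 969.5692 min
Eclipse fraction = arcsin(R_E/r)/pi = arcsin(6371.0000/32449.8390)/pi
= arcsin(0.1963338)/pi = 0.06290361
Eclipse duration = 0.06290361 * 969.5692 = 60.9894 min

60.9894 minutes


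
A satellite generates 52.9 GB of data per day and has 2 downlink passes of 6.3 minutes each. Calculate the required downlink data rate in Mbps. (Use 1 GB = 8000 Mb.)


total contact time = 2 * 6.3 * 60 = 756.0000 s
data = 52.9 GB = 423200.0000 Mb
rate = 423200.0000 / 756.0000 = 559.7884 Mbps

559.7884 Mbps


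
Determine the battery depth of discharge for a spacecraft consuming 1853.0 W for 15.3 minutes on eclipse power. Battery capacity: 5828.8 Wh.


E_used = P * t / 60 = 1853.0 * 15.3 / 60 = 472.5150 Wh
DOD = E_used / E_total * 100 = 472.5150 / 5828.8 * 100
DOD = 8.1066 %

8.1066 %


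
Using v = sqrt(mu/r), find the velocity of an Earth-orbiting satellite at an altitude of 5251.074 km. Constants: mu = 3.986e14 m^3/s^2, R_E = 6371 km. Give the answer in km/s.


r = R_E + alt = 6371.0 + 5251.074 = 11622.0740 km = 1.1622074e+07 m
v = sqrt(mu/r) = sqrt(3.986e14 / 1.1622074e+07) = 5856.3474 m/s = 5.8563 km/s

5.8563 km/s


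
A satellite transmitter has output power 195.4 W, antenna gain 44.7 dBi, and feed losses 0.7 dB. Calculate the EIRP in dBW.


Pt = 195.4 W = 22.9092 dBW
EIRP = Pt_dBW + Gt - losses = 22.9092 + 44.7 - 0.7 = 66.9092 dBW

66.9092 dBW


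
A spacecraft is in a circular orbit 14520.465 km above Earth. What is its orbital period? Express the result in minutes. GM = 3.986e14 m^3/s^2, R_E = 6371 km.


r = 20891.4650 km = 2.0891465e+07 m
T = 2*pi*sqrt(r^3/mu) = 2*pi*sqrt(9.118149e+21 / 3.986e14)
T = 30051.3900 s = 500.8565 min

500.8565 minutes


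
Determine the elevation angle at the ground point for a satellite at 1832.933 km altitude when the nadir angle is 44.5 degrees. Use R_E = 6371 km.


r = R_E + alt = 8203.9330 km
Law of sines in the satellite / Earth-center / ground-point triangle:
  sin(nadir)/R_E = sin(90 + el)/r  =>  cos(el) = (r/R_E)*sin(nadir)
cos(el) = (8203.9330 / 6371.0000) * sin(44.5 deg) = 0.9025605
el = arccos(0.9025605) = 25.5033 deg
(Earth-central angle = 90 - nadir - el = 19.9967 deg)

25.5033 degrees


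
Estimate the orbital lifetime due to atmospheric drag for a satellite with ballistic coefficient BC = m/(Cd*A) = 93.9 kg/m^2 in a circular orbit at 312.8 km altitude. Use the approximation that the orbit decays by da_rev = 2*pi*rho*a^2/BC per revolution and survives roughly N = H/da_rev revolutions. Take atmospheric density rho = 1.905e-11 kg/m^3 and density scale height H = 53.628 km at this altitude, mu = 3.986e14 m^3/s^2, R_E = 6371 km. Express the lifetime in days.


a = R_E + alt = 6683.8000 km = 6.6838e+06 m
da_rev = 2*pi*rho*a^2/BC = 2*pi*1.905e-11*(6.6838e+06)^2/93.9 = 56.945072 m per revolution
N = H/da_rev = 53628.0000 m / 56.945072 m = 941.7496 revolutions
P = 2*pi*sqrt(a^3/mu) = 5438.0900 s
lifetime = N*P = 941.7496 * 5438.0900 = 5.1213192e+06 s = 59.2745 days

59.2745 days


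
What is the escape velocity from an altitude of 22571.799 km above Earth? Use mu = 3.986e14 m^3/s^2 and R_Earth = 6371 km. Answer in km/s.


r = 6371.0 + 22571.799 = 28942.7990 km = 2.8942799e+07 m
v_esc = sqrt(2*mu/r) = sqrt(2*3.986e14 / 2.8942799e+07)
v_esc = 5248.2363 m/s = 5.2482 km/s

5.2482 km/s


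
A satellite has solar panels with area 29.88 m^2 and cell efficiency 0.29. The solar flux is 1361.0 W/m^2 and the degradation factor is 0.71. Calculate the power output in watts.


P = area * eta * S * degradation
P = 29.88 * 0.29 * 1361.0 * 0.71
P = 8373.2694 W

8373.2694 W


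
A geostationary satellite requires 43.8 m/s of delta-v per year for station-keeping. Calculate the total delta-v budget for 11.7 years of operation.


dV = rate * years = 43.8 * 11.7
dV = 512.4600 m/s

512.4600 m/s


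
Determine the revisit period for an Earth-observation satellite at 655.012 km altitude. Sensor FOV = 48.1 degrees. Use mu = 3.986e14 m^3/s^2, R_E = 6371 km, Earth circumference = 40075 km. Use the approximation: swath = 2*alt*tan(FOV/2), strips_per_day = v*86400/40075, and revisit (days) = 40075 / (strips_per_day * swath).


swath = 2*655.012*tan(0.4197517) = 584.6306 km
v = sqrt(mu/r) = 7532.0675 m/s = 7.5321 km/s
strips/day = v*86400/40075 = 7.5321*86400/40075 = 16.2388
coverage/day = strips * swath = 16.2388 * 584.6306 = 9493.7103 km
revisit = 40075 / 9493.7103 = 4.2212 days

4.2212 days


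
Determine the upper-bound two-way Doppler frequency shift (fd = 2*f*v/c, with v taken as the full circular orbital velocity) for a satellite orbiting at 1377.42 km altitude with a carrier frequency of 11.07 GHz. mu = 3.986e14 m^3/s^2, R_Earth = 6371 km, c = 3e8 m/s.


r = 7.74842e+06 m
v = sqrt(mu/r) = 7172.3598 m/s (worst-case radial velocity)
f = 11.07 GHz = 1.107e+10 Hz
fd = 2*f*v/c = 2*1.107e+10*7172.3598/3.0e+08
fd = 529320.1566 Hz

529320.1566 Hz


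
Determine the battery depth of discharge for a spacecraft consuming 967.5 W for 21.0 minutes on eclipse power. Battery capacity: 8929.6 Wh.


E_used = P * t / 60 = 967.5 * 21.0 / 60 = 338.6250 Wh
DOD = E_used / E_total * 100 = 338.6250 / 8929.6 * 100
DOD = 3.7922 %

3.7922 %


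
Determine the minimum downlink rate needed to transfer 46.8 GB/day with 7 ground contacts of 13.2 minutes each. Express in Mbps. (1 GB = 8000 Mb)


total contact time = 7 * 13.2 * 60 = 5544.0000 s
data = 46.8 GB = 374400.0000 Mb
rate = 374400.0000 / 5544.0000 = 67.5325 Mbps

67.5325 Mbps


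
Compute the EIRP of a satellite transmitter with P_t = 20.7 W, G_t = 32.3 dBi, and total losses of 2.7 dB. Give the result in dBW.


Pt = 20.7 W = 13.1597 dBW
EIRP = Pt_dBW + Gt - losses = 13.1597 + 32.3 - 2.7 = 42.7597 dBW

42.7597 dBW


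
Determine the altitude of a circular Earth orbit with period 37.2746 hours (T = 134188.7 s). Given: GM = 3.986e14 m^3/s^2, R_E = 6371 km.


T = 134188.7 s
r = (mu*T^2/(4*pi^2))^(1/3) = (3.986e14 * 134188.7^2 / (4*pi^2))^(1/3)
r = 5.6650422e+07 m = 56650.4220 km
alt = r - R_E = 56650.4220 - 6371 = 50279.4220 km

50279.4220 km


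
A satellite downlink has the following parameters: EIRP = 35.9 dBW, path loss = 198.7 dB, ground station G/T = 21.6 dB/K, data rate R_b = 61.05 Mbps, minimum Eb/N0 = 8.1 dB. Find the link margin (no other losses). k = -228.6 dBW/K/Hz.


C/N0 = EIRP - FSPL + G/T - k = 35.9 - 198.7 + 21.6 - (-228.6)
C/N0 = 87.4000 dB-Hz
R_b = 61.05 Mbps = 6.105e+07 bps -> 10*log10(R_b) = 77.8569 dB-Hz
Eb/N0 = C/N0 - 10*log10(R_b) = 87.4000 - 77.8569 = 9.5431 dB
Margin = Eb/N0 - Eb/N0_req = 9.5431 - 8.1 = 1.4431 dB (link closes)

1.4431 dB


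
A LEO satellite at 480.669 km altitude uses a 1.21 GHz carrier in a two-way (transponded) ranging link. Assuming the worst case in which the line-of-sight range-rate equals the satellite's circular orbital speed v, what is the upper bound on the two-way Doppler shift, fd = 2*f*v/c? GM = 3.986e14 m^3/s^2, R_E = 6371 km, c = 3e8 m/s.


r = 6.851669e+06 m
v = sqrt(mu/r) = 7627.2935 m/s (worst-case radial velocity)
f = 1.21 GHz = 1.21e+09 Hz
fd = 2*f*v/c = 2*1.21e+09*7627.2935/3.0e+08
fd = 61526.8345 Hz

61526.8345 Hz


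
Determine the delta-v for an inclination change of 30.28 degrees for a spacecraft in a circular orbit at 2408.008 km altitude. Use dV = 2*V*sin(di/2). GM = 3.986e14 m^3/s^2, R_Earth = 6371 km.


r = 8779.0080 km = 8.779008e+06 m
V = sqrt(mu/r) = 6738.2315 m/s
di = 30.28 deg = 0.5284857 rad
dV = 2*V*sin(di/2) = 2*6738.2315*sin(0.2642428)
dV = 3519.7620 m/s = 3.5198 km/s

3.5198 km/s


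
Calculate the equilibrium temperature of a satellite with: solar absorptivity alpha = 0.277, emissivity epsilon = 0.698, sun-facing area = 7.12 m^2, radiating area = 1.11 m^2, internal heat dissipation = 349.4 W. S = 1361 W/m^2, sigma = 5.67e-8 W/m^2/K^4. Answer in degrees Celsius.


Numerator = alpha*S*A_sun + Q_int = 0.277*1361*7.12 + 349.4 = 3033.6186 W
Denominator = eps*sigma*A_rad = 0.698*5.67e-8*1.11 = 4.3930026e-08 W/K^4
T^4 = 6.9055699e+10 K^4
T = 512.6251 K = 239.4751 C

239.4751 degrees Celsius


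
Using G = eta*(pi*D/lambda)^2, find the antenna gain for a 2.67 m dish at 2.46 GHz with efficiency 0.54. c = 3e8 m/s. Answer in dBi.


lambda = c/f = 3e8 / 2.46e+09 = 0.1219512 m
G = eta*(pi*D/lambda)^2 = 0.54*(pi*2.67/0.1219512)^2
G = 2554.7225 (linear)
G = 10*log10(2554.7225) = 34.0734 dBi

34.0734 dBi


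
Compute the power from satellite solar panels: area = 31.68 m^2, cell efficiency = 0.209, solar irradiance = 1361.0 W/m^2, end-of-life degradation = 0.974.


P = area * eta * S * degradation
P = 31.68 * 0.209 * 1361.0 * 0.974
P = 8777.0494 W

8777.0494 W


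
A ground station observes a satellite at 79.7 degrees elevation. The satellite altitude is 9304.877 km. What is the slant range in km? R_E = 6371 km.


h = 9304.877 km, el = 79.7 deg
d = -R_E*sin(el) + sqrt((R_E*sin(el))^2 + 2*R_E*h + h^2)
d = -6371.0000*sin(1.3910) + sqrt((6371.0000*0.983885)^2 + 2*6371.0000*9304.877 + 9304.877^2)
d = 9366.1003 km

9366.1003 km


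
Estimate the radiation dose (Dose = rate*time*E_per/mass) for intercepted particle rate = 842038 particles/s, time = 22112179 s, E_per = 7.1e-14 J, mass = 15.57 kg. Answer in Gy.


Total energy deposited = rate * time * E_per
  = 842038 * 22112179 * 7.1e-14 = 1.3220 J
Dose = E_total / mass = 1.3220 / 15.57
Dose = 0.08490494 Gy

0.0849 Gy


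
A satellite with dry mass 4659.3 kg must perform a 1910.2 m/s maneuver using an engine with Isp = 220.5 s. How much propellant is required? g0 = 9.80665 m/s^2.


ve = Isp * g0 = 220.5 * 9.80665 = 2162.366325 m/s
mass ratio = exp(dv/ve) = exp(1910.2/2162.366325) = 2.41907222
m_prop = m_dry * (mr - 1) = 4659.3 * (2.41907222 - 1)
m_prop = 6611.8832 kg

6611.8832 kg


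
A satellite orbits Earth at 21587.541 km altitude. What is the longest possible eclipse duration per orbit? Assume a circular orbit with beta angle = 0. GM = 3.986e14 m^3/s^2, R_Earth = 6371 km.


r = 27958.5410 km
T = 775.4106 min
Eclipse fraction = arcsin(R_E/r)/pi = arcsin(6371.0000/27958.5410)/pi
= arcsin(0.2278731)/pi = 0.07317714
Eclipse duration = 0.07317714 * 775.4106 = 56.7423 min

56.7423 minutes


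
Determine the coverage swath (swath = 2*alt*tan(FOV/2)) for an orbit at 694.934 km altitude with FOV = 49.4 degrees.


FOV = 49.4 deg = 0.8621927 rad
swath = 2 * alt * tan(FOV/2) = 2 * 694.934 * tan(0.4310963)
swath = 2 * 694.934 * 0.4599486
swath = 639.2679 km

639.2679 km


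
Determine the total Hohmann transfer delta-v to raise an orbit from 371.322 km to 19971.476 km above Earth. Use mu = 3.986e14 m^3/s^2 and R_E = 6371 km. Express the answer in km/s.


r1 = 6742.3220 km = 6.742322e+06 m
r2 = 26342.4760 km = 2.6342476e+07 m
dv1 = sqrt(mu/r1)*(sqrt(2*r2/(r1+r2)) - 1) = 2013.8133 m/s
dv2 = sqrt(mu/r2)*(1 - sqrt(2*r1/(r1+r2))) = 1406.5219 m/s
total dv = |dv1| + |dv2| = 2013.8133 + 1406.5219 = 3420.3352 m/s = 3.4203 km/s

3.4203 km/s


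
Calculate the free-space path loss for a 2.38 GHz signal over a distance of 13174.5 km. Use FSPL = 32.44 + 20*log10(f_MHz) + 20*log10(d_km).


f = 2.38 GHz = 2380.0000 MHz
d = 13174.5 km
FSPL = 32.44 + 20*log10(2380.0000) + 20*log10(13174.5)
FSPL = 32.44 + 67.5315 + 82.3947
FSPL = 182.3662 dB

182.3662 dB


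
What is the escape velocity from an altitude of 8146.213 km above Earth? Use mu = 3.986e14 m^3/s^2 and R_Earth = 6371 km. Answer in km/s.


r = 6371.0 + 8146.213 = 14517.2130 km = 1.4517213e+07 m
v_esc = sqrt(2*mu/r) = sqrt(2*3.986e14 / 1.4517213e+07)
v_esc = 7410.4063 m/s = 7.4104 km/s

7.4104 km/s


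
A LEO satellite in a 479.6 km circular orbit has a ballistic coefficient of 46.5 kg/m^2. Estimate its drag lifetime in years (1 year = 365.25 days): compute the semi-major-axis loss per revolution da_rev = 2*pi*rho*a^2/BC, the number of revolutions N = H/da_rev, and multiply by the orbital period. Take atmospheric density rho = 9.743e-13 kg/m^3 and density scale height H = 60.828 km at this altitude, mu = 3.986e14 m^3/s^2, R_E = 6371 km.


a = R_E + alt = 6850.6000 km = 6.8506e+06 m
da_rev = 2*pi*rho*a^2/BC = 2*pi*9.743e-13*(6.8506e+06)^2/46.5 = 6.178412 m per revolution
N = H/da_rev = 60828.0000 m / 6.178412 m = 9845.2489 revolutions
P = 2*pi*sqrt(a^3/mu) = 5642.9232 s
lifetime = N*P = 9845.2489 * 5642.9232 = 5.5555983e+07 s = 643.0091 days
years = 643.0091 / 365.25 = 1.7605 years

1.7605 years


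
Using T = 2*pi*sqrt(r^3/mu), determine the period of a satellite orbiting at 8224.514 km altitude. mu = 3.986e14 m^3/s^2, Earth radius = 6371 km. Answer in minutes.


r = 14595.5140 km = 1.4595514e+07 m
T = 2*pi*sqrt(r^3/mu) = 2*pi*sqrt(3.1092682e+21 / 3.986e14)
T = 17548.5126 s = 292.4752 min

292.4752 minutes


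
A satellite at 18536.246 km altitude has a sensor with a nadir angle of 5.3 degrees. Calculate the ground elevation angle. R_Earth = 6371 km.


r = R_E + alt = 24907.2460 km
Law of sines in the satellite / Earth-center / ground-point triangle:
  sin(nadir)/R_E = sin(90 + el)/r  =>  cos(el) = (r/R_E)*sin(nadir)
cos(el) = (24907.2460 / 6371.0000) * sin(5.3 deg) = 0.3611202
el = arccos(0.3611202) = 68.8310 deg
(Earth-central angle = 90 - nadir - el = 15.8690 deg)

68.8310 degrees


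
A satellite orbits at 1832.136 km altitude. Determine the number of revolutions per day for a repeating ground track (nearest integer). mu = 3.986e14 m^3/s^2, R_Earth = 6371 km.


r = 8.203136e+06 m
T = 2*pi*sqrt(r^3/mu) = 7394.0280 s = 123.2338 min
revs/day = 1440 / 123.2338 = 11.6851
Rounded: 12 revolutions per day

12 revolutions per day


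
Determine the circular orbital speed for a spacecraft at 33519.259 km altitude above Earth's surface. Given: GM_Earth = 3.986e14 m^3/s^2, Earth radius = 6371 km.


r = R_E + alt = 6371.0 + 33519.259 = 39890.2590 km = 3.9890259e+07 m
v = sqrt(mu/r) = sqrt(3.986e14 / 3.9890259e+07) = 3161.0781 m/s = 3.1611 km/s

3.1611 km/s


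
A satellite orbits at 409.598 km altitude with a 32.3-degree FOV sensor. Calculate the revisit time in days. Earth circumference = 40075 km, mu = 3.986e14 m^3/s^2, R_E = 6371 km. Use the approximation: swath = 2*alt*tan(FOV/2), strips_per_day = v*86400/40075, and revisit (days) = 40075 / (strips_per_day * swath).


swath = 2*409.598*tan(0.2818707) = 237.2234 km
v = sqrt(mu/r) = 7667.1622 m/s = 7.6672 km/s
strips/day = v*86400/40075 = 7.6672*86400/40075 = 16.5301
coverage/day = strips * swath = 16.5301 * 237.2234 = 3921.3211 km
revisit = 40075 / 3921.3211 = 10.2198 days

10.2198 days


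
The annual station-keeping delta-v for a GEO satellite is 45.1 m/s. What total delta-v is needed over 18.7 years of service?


dV = rate * years = 45.1 * 18.7
dV = 843.3700 m/s

843.3700 m/s


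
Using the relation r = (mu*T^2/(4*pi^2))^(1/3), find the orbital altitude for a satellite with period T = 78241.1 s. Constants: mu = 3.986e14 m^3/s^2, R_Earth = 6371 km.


T = 78241.1 s
r = (mu*T^2/(4*pi^2))^(1/3) = (3.986e14 * 78241.1^2 / (4*pi^2))^(1/3)
r = 3.9538102e+07 m = 39538.1020 km
alt = r - R_E = 39538.1020 - 6371 = 33167.1020 km

33167.1020 km


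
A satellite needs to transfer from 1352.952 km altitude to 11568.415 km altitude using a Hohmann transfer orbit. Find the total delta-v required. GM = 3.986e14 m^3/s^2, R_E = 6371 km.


r1 = 7723.9520 km = 7.723952e+06 m
r2 = 17939.4150 km = 1.7939415e+07 m
dv1 = sqrt(mu/r1)*(sqrt(2*r2/(r1+r2)) - 1) = 1310.2678 m/s
dv2 = sqrt(mu/r2)*(1 - sqrt(2*r1/(r1+r2))) = 1056.5804 m/s
total dv = |dv1| + |dv2| = 1310.2678 + 1056.5804 = 2366.8482 m/s = 2.3668 km/s

2.3668 km/s


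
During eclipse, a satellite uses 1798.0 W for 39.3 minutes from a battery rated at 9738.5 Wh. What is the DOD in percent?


E_used = P * t / 60 = 1798.0 * 39.3 / 60 = 1177.6900 Wh
DOD = E_used / E_total * 100 = 1177.6900 / 9738.5 * 100
DOD = 12.0931 %

12.0931 %


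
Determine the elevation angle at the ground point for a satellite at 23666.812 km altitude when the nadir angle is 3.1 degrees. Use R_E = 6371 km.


r = R_E + alt = 30037.8120 km
Law of sines in the satellite / Earth-center / ground-point triangle:
  sin(nadir)/R_E = sin(90 + el)/r  =>  cos(el) = (r/R_E)*sin(nadir)
cos(el) = (30037.8120 / 6371.0000) * sin(3.1 deg) = 0.2549693
el = arccos(0.2549693) = 75.2282 deg
(Earth-central angle = 90 - nadir - el = 11.6718 deg)

75.2282 degrees


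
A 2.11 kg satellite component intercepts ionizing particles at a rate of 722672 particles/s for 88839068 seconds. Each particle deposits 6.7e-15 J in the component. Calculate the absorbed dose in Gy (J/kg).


Total energy deposited = rate * time * E_per
  = 722672 * 88839068 * 6.7e-15 = 0.4301501 J
Dose = E_total / mass = 0.4301501 / 2.11
Dose = 0.2038626 Gy

0.2039 Gy


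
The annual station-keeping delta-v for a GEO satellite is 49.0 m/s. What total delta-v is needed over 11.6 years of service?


dV = rate * years = 49.0 * 11.6
dV = 568.4000 m/s

568.4000 m/s


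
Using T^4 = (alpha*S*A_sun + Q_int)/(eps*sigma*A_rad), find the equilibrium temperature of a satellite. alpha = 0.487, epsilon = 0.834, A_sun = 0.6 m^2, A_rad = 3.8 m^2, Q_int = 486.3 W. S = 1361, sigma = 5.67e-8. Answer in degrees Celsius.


Numerator = alpha*S*A_sun + Q_int = 0.487*1361*0.6 + 486.3 = 883.9842 W
Denominator = eps*sigma*A_rad = 0.834*5.67e-8*3.8 = 1.7969364e-07 W/K^4
T^4 = 4.9193961e+09 K^4
T = 264.8366 K = -8.3134 C

-8.3134 degrees Celsius


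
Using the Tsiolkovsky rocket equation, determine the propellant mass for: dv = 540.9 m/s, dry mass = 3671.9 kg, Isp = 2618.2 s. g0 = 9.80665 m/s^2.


ve = Isp * g0 = 2618.2 * 9.80665 = 25675.771030 m/s
mass ratio = exp(dv/ve) = exp(540.9/25675.771030) = 1.02129002
m_prop = m_dry * (mr - 1) = 3671.9 * (1.02129002 - 1)
m_prop = 78.1748 kg

78.1748 kg


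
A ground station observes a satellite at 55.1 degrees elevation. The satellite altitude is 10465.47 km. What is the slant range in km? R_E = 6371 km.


h = 10465.47 km, el = 55.1 deg
d = -R_E*sin(el) + sqrt((R_E*sin(el))^2 + 2*R_E*h + h^2)
d = -6371.0000*sin(0.9616764) + sqrt((6371.0000*0.8201519)^2 + 2*6371.0000*10465.47 + 10465.47^2)
d = 11211.9553 km

11211.9553 km


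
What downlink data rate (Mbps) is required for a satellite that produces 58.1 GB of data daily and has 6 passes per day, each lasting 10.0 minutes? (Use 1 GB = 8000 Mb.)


total contact time = 6 * 10.0 * 60 = 3600.0000 s
data = 58.1 GB = 464800.0000 Mb
rate = 464800.0000 / 3600.0000 = 129.1111 Mbps

129.1111 Mbps


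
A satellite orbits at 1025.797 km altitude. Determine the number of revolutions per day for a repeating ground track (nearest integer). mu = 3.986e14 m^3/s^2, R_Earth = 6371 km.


r = 7.396797e+06 m
T = 2*pi*sqrt(r^3/mu) = 6331.0650 s = 105.5177 min
revs/day = 1440 / 105.5177 = 13.6470
Rounded: 14 revolutions per day

14 revolutions per day


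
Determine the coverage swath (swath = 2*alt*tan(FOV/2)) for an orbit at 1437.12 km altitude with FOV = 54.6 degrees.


FOV = 54.6 deg = 0.9529498 rad
swath = 2 * alt * tan(FOV/2) = 2 * 1437.12 * tan(0.4764749)
swath = 2 * 1437.12 * 0.5161385
swath = 1483.5059 km

1483.5059 km


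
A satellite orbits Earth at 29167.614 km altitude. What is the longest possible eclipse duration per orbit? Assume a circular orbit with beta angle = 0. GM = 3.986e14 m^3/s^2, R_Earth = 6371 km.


r = 35538.6140 km
T = 1111.2473 min
Eclipse fraction = arcsin(R_E/r)/pi = arcsin(6371.0000/35538.6140)/pi
= arcsin(0.1792698)/pi = 0.0573735
Eclipse duration = 0.0573735 * 1111.2473 = 63.7561 min

63.7561 minutes


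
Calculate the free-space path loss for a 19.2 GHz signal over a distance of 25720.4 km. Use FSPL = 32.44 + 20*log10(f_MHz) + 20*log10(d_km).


f = 19.2 GHz = 19200.0000 MHz
d = 25720.4 km
FSPL = 32.44 + 20*log10(19200.0000) + 20*log10(25720.4)
FSPL = 32.44 + 85.6660 + 88.2056
FSPL = 206.3116 dB

206.3116 dB


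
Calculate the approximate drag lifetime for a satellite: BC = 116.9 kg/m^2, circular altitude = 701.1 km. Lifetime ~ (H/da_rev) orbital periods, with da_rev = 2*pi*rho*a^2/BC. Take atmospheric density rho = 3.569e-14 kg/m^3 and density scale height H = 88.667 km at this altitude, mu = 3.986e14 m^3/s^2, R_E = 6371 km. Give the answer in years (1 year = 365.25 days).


a = R_E + alt = 7072.1000 km = 7.0721e+06 m
da_rev = 2*pi*rho*a^2/BC = 2*pi*3.569e-14*(7.0721e+06)^2/116.9 = 0.0959419831 m per revolution
N = H/da_rev = 88667.0000 m / 0.0959419831 m = 924173.1003 revolutions
P = 2*pi*sqrt(a^3/mu) = 5918.8020 s
lifetime = N*P = 924173.1003 * 5918.8020 = 5.4699976e+09 s = 63310.1572 days
years = 63310.1572 / 365.25 = 173.3338 years

173.3338 years


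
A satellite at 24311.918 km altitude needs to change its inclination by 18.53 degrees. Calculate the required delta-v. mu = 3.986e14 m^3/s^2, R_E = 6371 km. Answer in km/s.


r = 30682.9180 km = 3.0682918e+07 m
V = sqrt(mu/r) = 3604.2949 m/s
di = 18.53 deg = 0.3234095 rad
dV = 2*V*sin(di/2) = 2*3604.2949*sin(0.1617048)
dV = 1160.5898 m/s = 1.1606 km/s

1.1606 km/s


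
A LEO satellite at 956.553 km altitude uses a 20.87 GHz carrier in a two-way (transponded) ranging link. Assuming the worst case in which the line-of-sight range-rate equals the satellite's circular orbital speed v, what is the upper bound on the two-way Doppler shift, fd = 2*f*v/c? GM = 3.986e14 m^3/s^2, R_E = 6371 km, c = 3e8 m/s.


r = 7.327553e+06 m
v = sqrt(mu/r) = 7375.4609 m/s (worst-case radial velocity)
f = 20.87 GHz = 2.087e+10 Hz
fd = 2*f*v/c = 2*2.087e+10*7375.4609/3.0e+08
fd = 1.0261725e+06 Hz

1.0262e+06 Hz


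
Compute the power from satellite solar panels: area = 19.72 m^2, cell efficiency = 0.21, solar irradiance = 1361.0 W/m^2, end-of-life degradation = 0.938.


P = area * eta * S * degradation
P = 19.72 * 0.21 * 1361.0 * 0.938
P = 5286.7305 W

5286.7305 W


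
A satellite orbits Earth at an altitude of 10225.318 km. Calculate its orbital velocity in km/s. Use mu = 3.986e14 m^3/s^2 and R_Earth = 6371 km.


r = R_E + alt = 6371.0 + 10225.318 = 16596.3180 km = 1.6596318e+07 m
v = sqrt(mu/r) = sqrt(3.986e14 / 1.6596318e+07) = 4900.7525 m/s = 4.9008 km/s

4.9008 km/s


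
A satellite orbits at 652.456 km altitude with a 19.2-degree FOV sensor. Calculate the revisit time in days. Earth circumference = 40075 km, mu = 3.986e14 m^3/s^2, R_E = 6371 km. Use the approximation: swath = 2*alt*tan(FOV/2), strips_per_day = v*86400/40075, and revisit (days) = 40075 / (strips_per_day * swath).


swath = 2*652.456*tan(0.1675516) = 220.7093 km
v = sqrt(mu/r) = 7533.4379 m/s = 7.5334 km/s
strips/day = v*86400/40075 = 7.5334*86400/40075 = 16.2418
coverage/day = strips * swath = 16.2418 * 220.7093 = 3584.7110 km
revisit = 40075 / 3584.7110 = 11.1794 days

11.1794 days


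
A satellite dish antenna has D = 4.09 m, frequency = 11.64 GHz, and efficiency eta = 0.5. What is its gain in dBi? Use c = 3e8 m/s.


lambda = c/f = 3e8 / 1.164e+10 = 0.0257732 m
G = eta*(pi*D/lambda)^2 = 0.5*(pi*4.09/0.0257732)^2
G = 124273.8683 (linear)
G = 10*log10(124273.8683) = 50.9438 dBi

50.9438 dBi


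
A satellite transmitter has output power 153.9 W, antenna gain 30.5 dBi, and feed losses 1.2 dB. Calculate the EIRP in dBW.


Pt = 153.9 W = 21.8724 dBW
EIRP = Pt_dBW + Gt - losses = 21.8724 + 30.5 - 1.2 = 51.1724 dBW

51.1724 dBW


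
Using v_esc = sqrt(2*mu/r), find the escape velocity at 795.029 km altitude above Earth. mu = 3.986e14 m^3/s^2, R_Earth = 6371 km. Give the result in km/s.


r = 6371.0 + 795.029 = 7166.0290 km = 7.166029e+06 m
v_esc = sqrt(2*mu/r) = sqrt(2*3.986e14 / 7.166029e+06)
v_esc = 10547.3744 m/s = 10.5474 km/s

10.5474 km/s


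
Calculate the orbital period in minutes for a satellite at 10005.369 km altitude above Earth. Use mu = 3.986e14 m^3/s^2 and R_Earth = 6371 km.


r = 16376.3690 km = 1.6376369e+07 m
T = 2*pi*sqrt(r^3/mu) = 2*pi*sqrt(4.3919041e+21 / 3.986e14)
T = 20856.3182 s = 347.6053 min

347.6053 minutes


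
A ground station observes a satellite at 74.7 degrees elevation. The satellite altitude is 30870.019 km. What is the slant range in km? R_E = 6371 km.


h = 30870.019 km, el = 74.7 deg
d = -R_E*sin(el) + sqrt((R_E*sin(el))^2 + 2*R_E*h + h^2)
d = -6371.0000*sin(1.3038) + sqrt((6371.0000*0.9645574)^2 + 2*6371.0000*30870.019 + 30870.019^2)
d = 31057.8594 km

31057.8594 km


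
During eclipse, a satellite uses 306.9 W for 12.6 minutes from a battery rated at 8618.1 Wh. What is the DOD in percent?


E_used = P * t / 60 = 306.9 * 12.6 / 60 = 64.4490 Wh
DOD = E_used / E_total * 100 = 64.4490 / 8618.1 * 100
DOD = 0.747833 %

0.7478 %


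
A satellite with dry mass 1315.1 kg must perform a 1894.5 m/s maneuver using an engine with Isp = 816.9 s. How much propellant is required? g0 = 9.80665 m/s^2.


ve = Isp * g0 = 816.9 * 9.80665 = 8011.052385 m/s
mass ratio = exp(dv/ve) = exp(1894.5/8011.052385) = 1.26678955
m_prop = m_dry * (mr - 1) = 1315.1 * (1.26678955 - 1)
m_prop = 350.8549 kg

350.8549 kg


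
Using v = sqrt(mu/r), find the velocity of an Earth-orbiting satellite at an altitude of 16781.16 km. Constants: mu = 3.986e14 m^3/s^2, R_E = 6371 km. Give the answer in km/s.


r = R_E + alt = 6371.0 + 16781.16 = 23152.1600 km = 2.315216e+07 m
v = sqrt(mu/r) = sqrt(3.986e14 / 2.315216e+07) = 4149.2814 m/s = 4.1493 km/s

4.1493 km/s


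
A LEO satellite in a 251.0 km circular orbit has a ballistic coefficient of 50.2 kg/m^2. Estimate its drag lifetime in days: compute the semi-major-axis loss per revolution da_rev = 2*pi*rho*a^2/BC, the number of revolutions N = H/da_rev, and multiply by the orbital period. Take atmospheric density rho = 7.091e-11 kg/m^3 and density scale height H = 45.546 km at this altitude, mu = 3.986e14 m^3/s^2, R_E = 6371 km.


a = R_E + alt = 6622.0000 km = 6.622e+06 m
da_rev = 2*pi*rho*a^2/BC = 2*pi*7.091e-11*(6.622e+06)^2/50.2 = 389.190284 m per revolution
N = H/da_rev = 45546.0000 m / 389.190284 m = 117.0276 revolutions
P = 2*pi*sqrt(a^3/mu) = 5362.8418 s
lifetime = N*P = 117.0276 * 5362.8418 = 627600.4383 s = 7.2639 days

7.2639 days
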